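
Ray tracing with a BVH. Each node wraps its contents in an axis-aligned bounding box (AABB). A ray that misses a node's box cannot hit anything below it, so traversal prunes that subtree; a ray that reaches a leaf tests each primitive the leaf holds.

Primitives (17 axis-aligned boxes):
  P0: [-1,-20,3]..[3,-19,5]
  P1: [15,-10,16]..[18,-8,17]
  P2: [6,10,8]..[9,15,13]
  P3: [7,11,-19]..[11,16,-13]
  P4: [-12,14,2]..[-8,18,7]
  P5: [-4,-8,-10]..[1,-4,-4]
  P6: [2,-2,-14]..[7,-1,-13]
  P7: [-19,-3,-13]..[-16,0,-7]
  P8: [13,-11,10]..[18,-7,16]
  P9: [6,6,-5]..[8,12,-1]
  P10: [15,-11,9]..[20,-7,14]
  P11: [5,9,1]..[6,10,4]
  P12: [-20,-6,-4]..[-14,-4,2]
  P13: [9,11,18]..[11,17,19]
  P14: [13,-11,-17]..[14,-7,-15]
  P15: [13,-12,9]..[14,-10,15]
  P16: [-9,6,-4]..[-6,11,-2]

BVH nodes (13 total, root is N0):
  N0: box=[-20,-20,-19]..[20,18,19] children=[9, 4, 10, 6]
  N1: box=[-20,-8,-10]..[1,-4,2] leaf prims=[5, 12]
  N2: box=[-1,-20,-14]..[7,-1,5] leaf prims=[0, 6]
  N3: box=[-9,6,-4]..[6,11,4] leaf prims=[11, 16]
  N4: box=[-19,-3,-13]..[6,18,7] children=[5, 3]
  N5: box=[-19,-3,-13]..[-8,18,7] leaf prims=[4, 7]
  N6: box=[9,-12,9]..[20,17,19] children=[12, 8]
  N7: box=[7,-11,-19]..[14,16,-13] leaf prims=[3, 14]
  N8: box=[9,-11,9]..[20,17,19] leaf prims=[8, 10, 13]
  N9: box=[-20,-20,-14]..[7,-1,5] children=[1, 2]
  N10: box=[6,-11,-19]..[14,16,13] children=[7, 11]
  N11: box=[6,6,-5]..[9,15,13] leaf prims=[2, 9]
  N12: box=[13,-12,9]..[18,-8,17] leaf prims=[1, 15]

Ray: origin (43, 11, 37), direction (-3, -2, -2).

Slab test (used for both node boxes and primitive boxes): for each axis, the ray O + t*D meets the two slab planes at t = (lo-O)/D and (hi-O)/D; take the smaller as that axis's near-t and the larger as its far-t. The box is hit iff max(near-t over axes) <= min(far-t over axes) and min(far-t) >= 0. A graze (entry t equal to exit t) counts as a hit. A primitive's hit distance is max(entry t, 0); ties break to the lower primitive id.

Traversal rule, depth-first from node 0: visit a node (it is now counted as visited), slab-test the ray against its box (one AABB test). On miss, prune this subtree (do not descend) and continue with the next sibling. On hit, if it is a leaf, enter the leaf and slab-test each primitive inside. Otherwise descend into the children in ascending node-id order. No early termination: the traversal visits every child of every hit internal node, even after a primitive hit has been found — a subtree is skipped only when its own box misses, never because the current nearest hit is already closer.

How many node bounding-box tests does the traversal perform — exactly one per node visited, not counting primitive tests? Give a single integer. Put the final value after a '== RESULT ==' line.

Walk:
N0 x:[23/3,21] y:[-7/2,31/2] z:[9,28] -> hit [9,31/2], descend [4, 6, 9, 10]
  N4 x:[37/3,62/3] y:[-7/2,7] z:[15,25] -> miss, prune
  N6 x:[23/3,34/3] y:[-3,23/2] z:[9,14] -> hit [9,34/3], descend [8, 12]
    N8 x:[23/3,34/3] y:[-3,11] z:[9,14] -> hit [9,11] leaf, test {P8(miss), P10(miss), P13(miss)}
    N12 x:[25/3,10] y:[19/2,23/2] z:[10,14] -> hit [10,10] leaf, test {P1(miss), P15(miss)}
  N9 x:[12,21] y:[6,31/2] z:[16,51/2] -> miss, prune
  N10 x:[29/3,37/3] y:[-5/2,11] z:[12,28] -> miss, prune

Summary -> nodes [0, 4, 6, 8, 12, 9, 10]; box-tests=7; leaf-entries=2; first=miss

== RESULT ==
7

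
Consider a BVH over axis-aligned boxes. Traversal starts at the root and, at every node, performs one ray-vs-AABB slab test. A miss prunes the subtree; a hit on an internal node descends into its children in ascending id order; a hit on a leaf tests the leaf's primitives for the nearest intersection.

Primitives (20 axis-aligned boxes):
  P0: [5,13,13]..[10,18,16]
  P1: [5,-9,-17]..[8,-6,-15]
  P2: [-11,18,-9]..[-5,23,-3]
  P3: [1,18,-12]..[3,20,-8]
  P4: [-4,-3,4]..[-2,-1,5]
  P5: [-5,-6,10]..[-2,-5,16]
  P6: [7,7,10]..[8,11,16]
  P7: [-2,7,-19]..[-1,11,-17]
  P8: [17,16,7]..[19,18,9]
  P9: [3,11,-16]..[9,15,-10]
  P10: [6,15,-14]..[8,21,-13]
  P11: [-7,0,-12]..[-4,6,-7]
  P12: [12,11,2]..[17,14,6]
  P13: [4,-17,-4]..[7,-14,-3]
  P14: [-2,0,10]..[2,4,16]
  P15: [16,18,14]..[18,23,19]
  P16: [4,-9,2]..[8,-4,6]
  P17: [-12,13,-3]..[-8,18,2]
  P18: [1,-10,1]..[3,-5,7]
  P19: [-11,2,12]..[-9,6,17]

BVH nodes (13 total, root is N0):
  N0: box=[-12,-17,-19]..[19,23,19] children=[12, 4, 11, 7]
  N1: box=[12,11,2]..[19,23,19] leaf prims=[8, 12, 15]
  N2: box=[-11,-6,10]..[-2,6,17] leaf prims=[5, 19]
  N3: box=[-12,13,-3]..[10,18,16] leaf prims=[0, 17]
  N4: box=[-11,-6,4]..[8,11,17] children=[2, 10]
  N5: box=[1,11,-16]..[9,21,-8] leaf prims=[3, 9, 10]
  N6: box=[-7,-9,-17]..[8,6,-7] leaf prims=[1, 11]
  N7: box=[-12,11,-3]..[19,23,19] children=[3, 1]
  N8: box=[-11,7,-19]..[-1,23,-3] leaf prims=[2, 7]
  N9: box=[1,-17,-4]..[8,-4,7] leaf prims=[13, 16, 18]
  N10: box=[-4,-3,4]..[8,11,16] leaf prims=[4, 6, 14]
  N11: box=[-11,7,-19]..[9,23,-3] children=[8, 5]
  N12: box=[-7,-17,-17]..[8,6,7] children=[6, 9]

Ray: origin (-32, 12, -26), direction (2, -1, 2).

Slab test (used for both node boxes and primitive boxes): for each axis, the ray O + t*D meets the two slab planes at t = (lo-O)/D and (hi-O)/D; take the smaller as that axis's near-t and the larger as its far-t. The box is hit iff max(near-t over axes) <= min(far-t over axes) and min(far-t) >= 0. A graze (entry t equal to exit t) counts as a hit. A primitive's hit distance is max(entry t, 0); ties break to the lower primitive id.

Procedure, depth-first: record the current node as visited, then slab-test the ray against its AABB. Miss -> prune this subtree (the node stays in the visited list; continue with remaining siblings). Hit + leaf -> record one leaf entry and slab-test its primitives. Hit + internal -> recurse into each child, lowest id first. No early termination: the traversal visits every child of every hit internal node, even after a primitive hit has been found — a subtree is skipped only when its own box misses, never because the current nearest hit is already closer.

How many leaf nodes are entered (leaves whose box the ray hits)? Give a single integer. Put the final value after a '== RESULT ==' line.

Traverse from the root:
N0 x:[10,51/2] y:[-11,29] z:[7/2,45/2] -> hit [10,45/2], descend [4, 7, 11, 12]
  N4 x:[21/2,20] y:[1,18] z:[15,43/2] -> hit [15,18], descend [2, 10]
    N2 x:[21/2,15] y:[6,18] z:[18,43/2] -> miss, prune
    N10 x:[14,20] y:[1,15] z:[15,21] -> hit [15,15] leaf, test {P4@t=15, P6(miss), P14(miss)}
  N7 x:[10,51/2] y:[-11,1] z:[23/2,45/2] -> miss, prune
  N11 x:[21/2,41/2] y:[-11,5] z:[7/2,23/2] -> miss, prune
  N12 x:[25/2,20] y:[6,29] z:[9/2,33/2] -> hit [25/2,33/2], descend [6, 9]
    N6 x:[25/2,20] y:[6,21] z:[9/2,19/2] -> miss, prune
    N9 x:[33/2,20] y:[16,29] z:[11,33/2] -> hit [33/2,33/2] leaf, test {P13(miss), P16(miss), P18(miss)}

Visited [0, 4, 2, 10, 7, 11, 12, 6, 9]. Tests: 9 box, 2 leaf. Nearest: P4.

== RESULT ==
2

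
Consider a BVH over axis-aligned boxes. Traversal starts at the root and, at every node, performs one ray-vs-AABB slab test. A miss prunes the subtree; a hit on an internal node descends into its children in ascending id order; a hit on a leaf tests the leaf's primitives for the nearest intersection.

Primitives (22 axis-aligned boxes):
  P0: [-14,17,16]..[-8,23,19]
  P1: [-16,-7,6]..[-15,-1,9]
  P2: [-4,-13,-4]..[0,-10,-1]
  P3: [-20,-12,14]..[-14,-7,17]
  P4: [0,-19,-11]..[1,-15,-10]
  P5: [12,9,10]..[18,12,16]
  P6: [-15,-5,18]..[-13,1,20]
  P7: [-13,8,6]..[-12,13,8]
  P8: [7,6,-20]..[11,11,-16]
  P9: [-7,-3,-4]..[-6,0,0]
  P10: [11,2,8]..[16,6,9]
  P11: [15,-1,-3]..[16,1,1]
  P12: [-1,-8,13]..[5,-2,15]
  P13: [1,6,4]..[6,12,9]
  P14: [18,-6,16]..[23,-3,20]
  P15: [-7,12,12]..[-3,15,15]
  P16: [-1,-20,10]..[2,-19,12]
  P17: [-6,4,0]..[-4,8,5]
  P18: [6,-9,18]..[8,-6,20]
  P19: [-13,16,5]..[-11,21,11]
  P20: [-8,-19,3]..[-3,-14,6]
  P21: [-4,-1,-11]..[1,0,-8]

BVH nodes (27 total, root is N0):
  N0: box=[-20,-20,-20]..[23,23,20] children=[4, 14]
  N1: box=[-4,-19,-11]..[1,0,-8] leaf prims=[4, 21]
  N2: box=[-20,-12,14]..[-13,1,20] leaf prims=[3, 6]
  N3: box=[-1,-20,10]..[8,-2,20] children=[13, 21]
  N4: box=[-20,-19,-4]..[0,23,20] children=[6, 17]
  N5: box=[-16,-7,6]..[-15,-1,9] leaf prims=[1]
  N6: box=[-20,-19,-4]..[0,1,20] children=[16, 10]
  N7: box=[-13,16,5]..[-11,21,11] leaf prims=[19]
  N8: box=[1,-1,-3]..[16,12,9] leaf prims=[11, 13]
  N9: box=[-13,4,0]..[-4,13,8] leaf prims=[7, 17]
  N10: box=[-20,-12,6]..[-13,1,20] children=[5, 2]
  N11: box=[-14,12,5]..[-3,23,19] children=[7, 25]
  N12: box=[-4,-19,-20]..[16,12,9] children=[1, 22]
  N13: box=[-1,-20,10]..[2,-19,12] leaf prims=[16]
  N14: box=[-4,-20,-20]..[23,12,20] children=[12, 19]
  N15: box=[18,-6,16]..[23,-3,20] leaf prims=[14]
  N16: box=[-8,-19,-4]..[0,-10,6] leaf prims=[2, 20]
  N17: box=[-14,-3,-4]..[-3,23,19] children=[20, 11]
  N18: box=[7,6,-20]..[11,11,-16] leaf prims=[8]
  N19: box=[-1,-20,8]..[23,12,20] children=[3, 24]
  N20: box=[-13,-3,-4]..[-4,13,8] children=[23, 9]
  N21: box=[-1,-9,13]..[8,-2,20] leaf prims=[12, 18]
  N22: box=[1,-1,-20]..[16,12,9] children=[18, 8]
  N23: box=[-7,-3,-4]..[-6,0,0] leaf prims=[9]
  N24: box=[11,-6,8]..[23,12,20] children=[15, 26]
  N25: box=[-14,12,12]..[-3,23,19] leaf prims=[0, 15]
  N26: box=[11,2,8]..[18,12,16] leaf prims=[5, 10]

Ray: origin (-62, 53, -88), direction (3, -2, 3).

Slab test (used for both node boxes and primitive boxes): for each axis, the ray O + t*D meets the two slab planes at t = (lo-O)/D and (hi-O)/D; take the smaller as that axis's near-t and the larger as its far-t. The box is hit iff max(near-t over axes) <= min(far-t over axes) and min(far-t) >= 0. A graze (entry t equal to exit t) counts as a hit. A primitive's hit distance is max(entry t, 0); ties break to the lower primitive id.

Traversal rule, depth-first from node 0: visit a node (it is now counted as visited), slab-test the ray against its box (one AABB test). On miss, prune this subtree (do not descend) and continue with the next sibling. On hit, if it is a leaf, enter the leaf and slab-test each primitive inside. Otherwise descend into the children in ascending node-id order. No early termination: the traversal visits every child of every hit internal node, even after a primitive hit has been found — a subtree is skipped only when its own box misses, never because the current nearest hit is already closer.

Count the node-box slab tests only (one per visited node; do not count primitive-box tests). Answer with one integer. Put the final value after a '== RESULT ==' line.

Trace the traversal:
N0 x:[14,85/3] y:[15,73/2] z:[68/3,36] -> hit [68/3,85/3], descend [4, 14]
  N4 x:[14,62/3] y:[15,36] z:[28,36] -> miss, prune
  N14 x:[58/3,85/3] y:[41/2,73/2] z:[68/3,36] -> hit [68/3,85/3], descend [12, 19]
    N12 x:[58/3,26] y:[41/2,36] z:[68/3,97/3] -> hit [68/3,26], descend [1, 22]
      N1 x:[58/3,21] y:[53/2,36] z:[77/3,80/3] -> miss, prune
      N22 x:[21,26] y:[41/2,27] z:[68/3,97/3] -> hit [68/3,26], descend [8, 18]
        N8 x:[21,26] y:[41/2,27] z:[85/3,97/3] -> miss, prune
        N18 x:[23,73/3] y:[21,47/2] z:[68/3,24] -> hit [23,47/2] leaf, test {P8@t=23}
    N19 x:[61/3,85/3] y:[41/2,73/2] z:[32,36] -> miss, prune

Visited [0, 4, 14, 12, 1, 22, 8, 18, 19]. Tests: 9 box, 1 leaf. Nearest: P8.

== RESULT ==
9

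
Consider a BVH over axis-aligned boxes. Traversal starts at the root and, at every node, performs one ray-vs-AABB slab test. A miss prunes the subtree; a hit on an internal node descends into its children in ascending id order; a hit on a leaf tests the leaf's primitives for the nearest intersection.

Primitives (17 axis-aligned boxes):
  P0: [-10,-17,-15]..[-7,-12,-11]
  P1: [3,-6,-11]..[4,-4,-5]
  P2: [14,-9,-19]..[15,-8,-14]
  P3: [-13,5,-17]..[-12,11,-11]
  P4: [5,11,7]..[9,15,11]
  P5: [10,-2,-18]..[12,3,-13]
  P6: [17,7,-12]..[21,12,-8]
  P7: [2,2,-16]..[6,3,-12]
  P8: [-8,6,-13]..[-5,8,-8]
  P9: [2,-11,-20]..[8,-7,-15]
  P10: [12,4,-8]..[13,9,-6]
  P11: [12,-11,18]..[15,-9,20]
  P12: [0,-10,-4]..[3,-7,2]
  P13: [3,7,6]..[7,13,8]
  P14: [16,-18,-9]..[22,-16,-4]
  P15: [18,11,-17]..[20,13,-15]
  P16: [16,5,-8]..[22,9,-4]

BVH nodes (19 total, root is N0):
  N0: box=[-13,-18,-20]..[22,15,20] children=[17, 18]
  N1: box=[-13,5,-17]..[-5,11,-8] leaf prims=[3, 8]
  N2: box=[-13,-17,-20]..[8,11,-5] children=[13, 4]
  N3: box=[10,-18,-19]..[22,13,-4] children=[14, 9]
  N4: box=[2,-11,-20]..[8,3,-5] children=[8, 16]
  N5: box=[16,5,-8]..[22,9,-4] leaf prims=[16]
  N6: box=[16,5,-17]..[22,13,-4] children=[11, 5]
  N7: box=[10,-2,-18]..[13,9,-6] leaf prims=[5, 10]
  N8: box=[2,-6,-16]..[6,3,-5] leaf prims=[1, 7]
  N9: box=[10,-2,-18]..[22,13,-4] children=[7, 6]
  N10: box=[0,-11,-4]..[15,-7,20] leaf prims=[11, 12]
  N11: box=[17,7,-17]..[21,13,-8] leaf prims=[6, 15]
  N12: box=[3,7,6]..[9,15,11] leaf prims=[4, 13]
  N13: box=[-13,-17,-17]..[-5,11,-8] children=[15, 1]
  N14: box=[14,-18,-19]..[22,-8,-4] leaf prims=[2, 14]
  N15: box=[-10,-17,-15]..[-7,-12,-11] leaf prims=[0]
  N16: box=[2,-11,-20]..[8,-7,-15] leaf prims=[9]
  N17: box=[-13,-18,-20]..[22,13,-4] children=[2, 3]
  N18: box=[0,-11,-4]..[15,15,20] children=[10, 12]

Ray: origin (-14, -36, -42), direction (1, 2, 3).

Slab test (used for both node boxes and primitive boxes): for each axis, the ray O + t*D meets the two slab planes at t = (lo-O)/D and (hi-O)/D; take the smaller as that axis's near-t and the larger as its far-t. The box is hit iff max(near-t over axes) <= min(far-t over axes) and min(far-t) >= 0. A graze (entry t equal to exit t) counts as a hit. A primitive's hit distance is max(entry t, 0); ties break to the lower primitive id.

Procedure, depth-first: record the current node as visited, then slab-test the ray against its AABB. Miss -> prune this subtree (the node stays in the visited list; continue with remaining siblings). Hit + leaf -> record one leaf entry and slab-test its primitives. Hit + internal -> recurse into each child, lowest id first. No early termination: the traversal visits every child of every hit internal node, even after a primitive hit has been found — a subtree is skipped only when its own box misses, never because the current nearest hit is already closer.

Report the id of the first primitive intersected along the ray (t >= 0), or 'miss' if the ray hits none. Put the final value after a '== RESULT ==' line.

Traverse from the root:
N0 x:[1,36] y:[9,51/2] z:[22/3,62/3] -> hit [9,62/3], descend [17, 18]
  N17 x:[1,36] y:[9,49/2] z:[22/3,38/3] -> hit [9,38/3], descend [2, 3]
    N2 x:[1,22] y:[19/2,47/2] z:[22/3,37/3] -> hit [19/2,37/3], descend [4, 13]
      N4 x:[16,22] y:[25/2,39/2] z:[22/3,37/3] -> miss, prune
      N13 x:[1,9] y:[19/2,47/2] z:[25/3,34/3] -> miss, prune
    N3 x:[24,36] y:[9,49/2] z:[23/3,38/3] -> miss, prune
  N18 x:[14,29] y:[25/2,51/2] z:[38/3,62/3] -> hit [14,62/3], descend [10, 12]
    N10 x:[14,29] y:[25/2,29/2] z:[38/3,62/3] -> hit [14,29/2] leaf, test {P11(miss), P12@t=14}
    N12 x:[17,23] y:[43/2,51/2] z:[16,53/3] -> miss, prune

order=[0, 17, 2, 4, 13, 3, 18, 10, 12]  |boxes|=9  |leaves|=1  hit=P12

== RESULT ==
12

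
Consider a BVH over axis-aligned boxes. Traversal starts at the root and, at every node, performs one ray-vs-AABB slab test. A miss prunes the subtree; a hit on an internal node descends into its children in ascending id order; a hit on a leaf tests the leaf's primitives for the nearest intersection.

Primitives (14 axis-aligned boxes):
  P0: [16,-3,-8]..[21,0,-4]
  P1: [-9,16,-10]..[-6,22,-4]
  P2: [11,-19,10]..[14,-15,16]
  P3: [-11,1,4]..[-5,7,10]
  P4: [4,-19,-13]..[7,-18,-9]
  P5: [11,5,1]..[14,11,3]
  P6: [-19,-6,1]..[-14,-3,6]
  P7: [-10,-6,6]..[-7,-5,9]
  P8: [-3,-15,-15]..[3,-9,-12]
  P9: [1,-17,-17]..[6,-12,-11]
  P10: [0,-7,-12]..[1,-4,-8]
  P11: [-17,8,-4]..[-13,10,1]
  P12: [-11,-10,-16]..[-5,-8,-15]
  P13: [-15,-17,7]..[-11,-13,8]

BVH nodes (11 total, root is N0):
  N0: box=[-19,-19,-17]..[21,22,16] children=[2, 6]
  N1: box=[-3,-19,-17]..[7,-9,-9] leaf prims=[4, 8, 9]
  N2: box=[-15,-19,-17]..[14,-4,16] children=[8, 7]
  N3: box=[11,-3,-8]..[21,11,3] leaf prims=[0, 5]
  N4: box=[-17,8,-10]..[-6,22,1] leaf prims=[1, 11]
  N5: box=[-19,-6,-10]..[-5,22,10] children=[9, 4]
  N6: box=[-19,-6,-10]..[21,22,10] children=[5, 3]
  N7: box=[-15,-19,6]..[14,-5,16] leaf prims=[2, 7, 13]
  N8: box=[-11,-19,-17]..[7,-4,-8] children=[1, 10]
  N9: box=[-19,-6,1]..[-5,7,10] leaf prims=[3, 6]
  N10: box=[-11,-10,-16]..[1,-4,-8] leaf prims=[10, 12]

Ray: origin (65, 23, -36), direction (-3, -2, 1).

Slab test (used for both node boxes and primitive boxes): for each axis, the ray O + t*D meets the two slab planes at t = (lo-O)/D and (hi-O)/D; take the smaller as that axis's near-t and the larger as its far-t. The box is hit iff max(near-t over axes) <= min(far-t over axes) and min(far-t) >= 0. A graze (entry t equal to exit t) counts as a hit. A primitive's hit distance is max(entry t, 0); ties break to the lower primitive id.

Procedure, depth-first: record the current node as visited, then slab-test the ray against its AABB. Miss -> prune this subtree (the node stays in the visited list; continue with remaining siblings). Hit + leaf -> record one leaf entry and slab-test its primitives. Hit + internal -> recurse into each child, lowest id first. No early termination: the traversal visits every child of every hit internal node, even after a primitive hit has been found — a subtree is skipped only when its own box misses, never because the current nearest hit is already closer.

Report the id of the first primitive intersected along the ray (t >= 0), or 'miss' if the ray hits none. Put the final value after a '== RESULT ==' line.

Traverse from the root:
N0 x:[44/3,28] y:[1/2,21] z:[19,52] -> hit [19,21], descend [2, 6]
  N2 x:[17,80/3] y:[27/2,21] z:[19,52] -> hit [19,21], descend [7, 8]
    N7 x:[17,80/3] y:[14,21] z:[42,52] -> miss, prune
    N8 x:[58/3,76/3] y:[27/2,21] z:[19,28] -> hit [58/3,21], descend [1, 10]
      N1 x:[58/3,68/3] y:[16,21] z:[19,27] -> hit [58/3,21] leaf, test {P4(miss), P8(miss), P9@t=59/3}
      N10 x:[64/3,76/3] y:[27/2,33/2] z:[20,28] -> miss, prune
  N6 x:[44/3,28] y:[1/2,29/2] z:[26,46] -> miss, prune

order=[0, 2, 7, 8, 1, 10, 6]  |boxes|=7  |leaves|=1  hit=P9

== RESULT ==
9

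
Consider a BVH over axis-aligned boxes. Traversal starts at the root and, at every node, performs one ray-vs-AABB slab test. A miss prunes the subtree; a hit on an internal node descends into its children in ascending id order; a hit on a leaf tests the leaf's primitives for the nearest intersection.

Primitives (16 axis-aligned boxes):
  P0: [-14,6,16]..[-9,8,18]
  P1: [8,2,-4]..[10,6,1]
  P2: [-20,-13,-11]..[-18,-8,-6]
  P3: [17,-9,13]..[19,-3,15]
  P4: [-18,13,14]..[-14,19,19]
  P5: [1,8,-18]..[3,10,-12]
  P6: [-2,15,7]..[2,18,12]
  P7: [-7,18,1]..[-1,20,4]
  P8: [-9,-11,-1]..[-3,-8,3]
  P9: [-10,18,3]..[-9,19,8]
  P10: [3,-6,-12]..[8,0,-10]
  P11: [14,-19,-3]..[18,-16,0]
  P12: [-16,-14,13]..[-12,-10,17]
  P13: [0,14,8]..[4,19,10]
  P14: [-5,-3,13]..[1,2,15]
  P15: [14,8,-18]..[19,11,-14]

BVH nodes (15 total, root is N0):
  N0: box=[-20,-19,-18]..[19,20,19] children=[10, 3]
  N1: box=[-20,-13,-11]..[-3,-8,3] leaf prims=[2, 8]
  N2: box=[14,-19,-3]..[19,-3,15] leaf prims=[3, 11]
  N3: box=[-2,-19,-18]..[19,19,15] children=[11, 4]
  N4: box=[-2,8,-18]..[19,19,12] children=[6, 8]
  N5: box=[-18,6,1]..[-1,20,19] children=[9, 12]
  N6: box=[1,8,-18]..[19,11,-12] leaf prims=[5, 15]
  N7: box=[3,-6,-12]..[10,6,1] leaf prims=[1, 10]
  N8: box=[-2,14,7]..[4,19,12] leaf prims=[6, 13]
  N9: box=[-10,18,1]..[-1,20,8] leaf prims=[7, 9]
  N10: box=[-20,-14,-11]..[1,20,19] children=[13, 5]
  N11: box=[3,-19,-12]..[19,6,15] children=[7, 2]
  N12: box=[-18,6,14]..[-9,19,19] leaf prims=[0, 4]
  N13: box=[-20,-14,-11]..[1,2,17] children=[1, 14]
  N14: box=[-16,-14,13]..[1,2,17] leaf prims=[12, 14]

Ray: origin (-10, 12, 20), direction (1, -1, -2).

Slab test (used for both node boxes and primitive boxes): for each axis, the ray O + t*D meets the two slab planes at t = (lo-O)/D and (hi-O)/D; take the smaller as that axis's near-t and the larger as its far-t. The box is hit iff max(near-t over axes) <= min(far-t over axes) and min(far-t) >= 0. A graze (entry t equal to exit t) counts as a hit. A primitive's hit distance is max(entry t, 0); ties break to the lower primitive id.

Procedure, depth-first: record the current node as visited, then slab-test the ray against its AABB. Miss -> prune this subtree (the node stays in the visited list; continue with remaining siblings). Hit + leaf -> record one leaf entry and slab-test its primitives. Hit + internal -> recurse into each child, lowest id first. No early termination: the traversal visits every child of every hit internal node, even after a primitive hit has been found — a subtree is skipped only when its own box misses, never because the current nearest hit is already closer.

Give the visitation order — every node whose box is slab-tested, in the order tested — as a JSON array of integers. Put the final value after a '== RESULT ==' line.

Trace the traversal:
N0 x:[-10,29] y:[-8,31] z:[1/2,19] -> hit [1/2,19], descend [3, 10]
  N3 x:[8,29] y:[-7,31] z:[5/2,19] -> hit [8,19], descend [4, 11]
    N4 x:[8,29] y:[-7,4] z:[4,19] -> miss, prune
    N11 x:[13,29] y:[6,31] z:[5/2,16] -> hit [13,16], descend [2, 7]
      N2 x:[24,29] y:[15,31] z:[5/2,23/2] -> miss, prune
      N7 x:[13,20] y:[6,18] z:[19/2,16] -> hit [13,16] leaf, test {P1(miss), P10@t=15}
  N10 x:[-10,11] y:[-8,26] z:[1/2,31/2] -> hit [1/2,11], descend [5, 13]
    N5 x:[-8,9] y:[-8,6] z:[1/2,19/2] -> hit [1/2,6], descend [9, 12]
      N9 x:[0,9] y:[-8,-6] z:[6,19/2] -> miss, prune
      N12 x:[-8,1] y:[-7,6] z:[1/2,3] -> hit [1/2,1] leaf, test {P0(miss), P4(miss)}
    N13 x:[-10,11] y:[10,26] z:[3/2,31/2] -> hit [10,11], descend [1, 14]
      N1 x:[-10,7] y:[20,25] z:[17/2,31/2] -> miss, prune
      N14 x:[-6,11] y:[10,26] z:[3/2,7/2] -> miss, prune

13 AABB tests over nodes [0, 3, 4, 11, 2, 7, 10, 5, 9, 12, 13, 1, 14]; 2 leaves entered; closest P10.

== RESULT ==
[0, 3, 4, 11, 2, 7, 10, 5, 9, 12, 13, 1, 14]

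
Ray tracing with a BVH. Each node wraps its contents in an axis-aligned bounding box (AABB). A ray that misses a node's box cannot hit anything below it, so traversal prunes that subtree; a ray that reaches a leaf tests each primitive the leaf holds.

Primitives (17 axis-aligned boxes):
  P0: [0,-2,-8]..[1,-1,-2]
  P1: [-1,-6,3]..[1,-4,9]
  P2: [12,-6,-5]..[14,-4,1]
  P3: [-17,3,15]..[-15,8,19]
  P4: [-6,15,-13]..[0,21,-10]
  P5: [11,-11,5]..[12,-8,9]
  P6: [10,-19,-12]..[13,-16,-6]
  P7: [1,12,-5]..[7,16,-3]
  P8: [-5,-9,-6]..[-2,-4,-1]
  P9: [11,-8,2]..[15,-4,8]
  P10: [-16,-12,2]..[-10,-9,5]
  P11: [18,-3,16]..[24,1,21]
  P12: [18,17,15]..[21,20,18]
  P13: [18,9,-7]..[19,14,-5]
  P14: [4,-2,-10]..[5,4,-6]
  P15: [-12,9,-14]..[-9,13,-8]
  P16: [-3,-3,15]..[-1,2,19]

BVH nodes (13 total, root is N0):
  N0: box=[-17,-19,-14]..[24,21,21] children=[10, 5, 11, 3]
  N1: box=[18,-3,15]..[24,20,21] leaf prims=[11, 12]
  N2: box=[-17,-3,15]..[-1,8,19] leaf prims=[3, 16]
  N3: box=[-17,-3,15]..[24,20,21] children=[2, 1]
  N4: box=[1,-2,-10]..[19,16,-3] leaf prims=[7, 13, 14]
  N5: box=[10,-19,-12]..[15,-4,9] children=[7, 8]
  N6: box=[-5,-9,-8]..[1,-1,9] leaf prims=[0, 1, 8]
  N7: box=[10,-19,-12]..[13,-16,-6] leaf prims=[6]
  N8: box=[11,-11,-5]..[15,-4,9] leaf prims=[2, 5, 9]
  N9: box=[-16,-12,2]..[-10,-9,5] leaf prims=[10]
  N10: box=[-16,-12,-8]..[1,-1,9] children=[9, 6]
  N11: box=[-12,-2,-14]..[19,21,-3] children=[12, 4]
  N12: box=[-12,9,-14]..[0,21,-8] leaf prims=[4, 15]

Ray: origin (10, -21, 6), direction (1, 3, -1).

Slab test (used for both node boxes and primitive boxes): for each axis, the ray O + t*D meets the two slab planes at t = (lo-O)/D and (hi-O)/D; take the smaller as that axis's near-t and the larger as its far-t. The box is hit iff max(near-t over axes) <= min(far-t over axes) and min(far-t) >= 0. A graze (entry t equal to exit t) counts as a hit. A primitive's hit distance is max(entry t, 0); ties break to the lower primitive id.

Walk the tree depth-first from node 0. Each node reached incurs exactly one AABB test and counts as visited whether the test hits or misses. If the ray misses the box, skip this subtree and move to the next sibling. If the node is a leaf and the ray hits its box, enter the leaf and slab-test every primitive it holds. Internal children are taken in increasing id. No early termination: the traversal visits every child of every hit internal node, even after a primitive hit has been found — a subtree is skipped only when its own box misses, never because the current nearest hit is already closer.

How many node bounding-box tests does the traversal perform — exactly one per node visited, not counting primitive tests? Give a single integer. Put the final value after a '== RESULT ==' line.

Trace the traversal:
N0 x:[-27,14] y:[2/3,14] z:[-15,20] -> hit [2/3,14], descend [3, 5, 10, 11]
  N3 x:[-27,14] y:[6,41/3] z:[-15,-9] -> miss, prune
  N5 x:[0,5] y:[2/3,17/3] z:[-3,18] -> hit [2/3,5], descend [7, 8]
    N7 x:[0,3] y:[2/3,5/3] z:[12,18] -> miss, prune
    N8 x:[1,5] y:[10/3,17/3] z:[-3,11] -> hit [10/3,5] leaf, test {P2(miss), P5(miss), P9(miss)}
  N10 x:[-26,-9] y:[3,20/3] z:[-3,14] -> miss, prune
  N11 x:[-22,9] y:[19/3,14] z:[9,20] -> hit [9,9], descend [4, 12]
    N4 x:[-9,9] y:[19/3,37/3] z:[9,16] -> hit [9,9] leaf, test {P7(miss), P13(miss), P14(miss)}
    N12 x:[-22,-10] y:[10,14] z:[14,20] -> miss, prune

order=[0, 3, 5, 7, 8, 10, 11, 4, 12]  |boxes|=9  |leaves|=2  hit=miss

== RESULT ==
9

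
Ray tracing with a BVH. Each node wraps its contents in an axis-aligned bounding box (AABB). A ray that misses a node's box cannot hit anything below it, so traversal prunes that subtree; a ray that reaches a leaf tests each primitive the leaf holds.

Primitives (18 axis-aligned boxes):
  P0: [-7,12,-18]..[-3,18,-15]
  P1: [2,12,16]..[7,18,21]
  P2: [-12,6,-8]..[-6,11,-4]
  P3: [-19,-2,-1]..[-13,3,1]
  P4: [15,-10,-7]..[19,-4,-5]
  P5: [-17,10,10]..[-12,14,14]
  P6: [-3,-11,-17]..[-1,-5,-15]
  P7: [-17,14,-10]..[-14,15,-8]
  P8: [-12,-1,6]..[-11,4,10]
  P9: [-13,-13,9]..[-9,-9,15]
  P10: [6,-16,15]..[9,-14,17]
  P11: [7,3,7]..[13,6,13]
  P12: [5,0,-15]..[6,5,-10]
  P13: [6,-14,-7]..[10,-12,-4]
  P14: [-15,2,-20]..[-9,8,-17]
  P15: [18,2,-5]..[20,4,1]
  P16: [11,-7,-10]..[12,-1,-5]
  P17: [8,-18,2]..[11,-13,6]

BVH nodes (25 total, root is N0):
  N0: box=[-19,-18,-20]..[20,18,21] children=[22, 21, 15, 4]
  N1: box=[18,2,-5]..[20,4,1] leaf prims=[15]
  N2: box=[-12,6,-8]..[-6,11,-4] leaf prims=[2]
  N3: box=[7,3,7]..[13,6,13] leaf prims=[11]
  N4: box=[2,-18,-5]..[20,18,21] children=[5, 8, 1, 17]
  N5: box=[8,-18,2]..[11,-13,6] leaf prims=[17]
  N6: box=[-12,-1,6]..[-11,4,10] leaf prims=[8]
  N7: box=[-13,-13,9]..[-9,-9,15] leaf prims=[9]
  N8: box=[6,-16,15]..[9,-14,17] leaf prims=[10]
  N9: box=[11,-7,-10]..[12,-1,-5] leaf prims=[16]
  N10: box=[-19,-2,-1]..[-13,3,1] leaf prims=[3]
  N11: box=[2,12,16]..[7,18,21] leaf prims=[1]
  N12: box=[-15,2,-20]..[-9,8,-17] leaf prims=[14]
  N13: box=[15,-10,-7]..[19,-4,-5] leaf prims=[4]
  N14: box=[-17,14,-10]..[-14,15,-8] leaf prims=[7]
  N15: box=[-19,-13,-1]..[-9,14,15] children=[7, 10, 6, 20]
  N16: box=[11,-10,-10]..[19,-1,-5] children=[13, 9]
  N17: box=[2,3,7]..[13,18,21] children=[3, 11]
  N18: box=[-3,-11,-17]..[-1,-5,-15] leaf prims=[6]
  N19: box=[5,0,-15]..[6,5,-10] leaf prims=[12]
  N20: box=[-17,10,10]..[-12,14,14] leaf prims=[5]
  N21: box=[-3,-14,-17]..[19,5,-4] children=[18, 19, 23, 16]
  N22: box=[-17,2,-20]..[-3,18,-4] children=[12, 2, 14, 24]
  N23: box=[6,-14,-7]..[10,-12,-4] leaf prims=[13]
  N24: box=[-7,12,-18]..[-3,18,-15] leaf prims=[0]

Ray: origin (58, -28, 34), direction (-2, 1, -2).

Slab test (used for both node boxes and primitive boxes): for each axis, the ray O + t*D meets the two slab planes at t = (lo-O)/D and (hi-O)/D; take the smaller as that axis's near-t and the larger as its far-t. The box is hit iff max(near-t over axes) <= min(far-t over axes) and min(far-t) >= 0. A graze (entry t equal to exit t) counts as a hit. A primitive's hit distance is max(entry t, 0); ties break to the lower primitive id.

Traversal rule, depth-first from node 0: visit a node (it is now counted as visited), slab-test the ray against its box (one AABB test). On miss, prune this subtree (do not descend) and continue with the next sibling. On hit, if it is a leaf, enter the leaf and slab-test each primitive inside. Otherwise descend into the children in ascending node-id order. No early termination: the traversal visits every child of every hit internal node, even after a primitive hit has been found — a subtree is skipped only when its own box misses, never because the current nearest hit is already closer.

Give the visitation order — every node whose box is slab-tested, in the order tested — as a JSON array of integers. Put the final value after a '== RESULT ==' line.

Trace the traversal:
N0 x:[19,77/2] y:[10,46] z:[13/2,27] -> hit [19,27], descend [4, 15, 21, 22]
  N4 x:[19,28] y:[10,46] z:[13/2,39/2] -> hit [19,39/2], descend [1, 5, 8, 17]
    N1 x:[19,20] y:[30,32] z:[33/2,39/2] -> miss, prune
    N5 x:[47/2,25] y:[10,15] z:[14,16] -> miss, prune
    N8 x:[49/2,26] y:[12,14] z:[17/2,19/2] -> miss, prune
    N17 x:[45/2,28] y:[31,46] z:[13/2,27/2] -> miss, prune
  N15 x:[67/2,77/2] y:[15,42] z:[19/2,35/2] -> miss, prune
  N21 x:[39/2,61/2] y:[14,33] z:[19,51/2] -> hit [39/2,51/2], descend [16, 18, 19, 23]
    N16 x:[39/2,47/2] y:[18,27] z:[39/2,22] -> hit [39/2,22], descend [9, 13]
      N9 x:[23,47/2] y:[21,27] z:[39/2,22] -> miss, prune
      N13 x:[39/2,43/2] y:[18,24] z:[39/2,41/2] -> hit [39/2,41/2] leaf, test {P4@t=39/2}
    N18 x:[59/2,61/2] y:[17,23] z:[49/2,51/2] -> miss, prune
    N19 x:[26,53/2] y:[28,33] z:[22,49/2] -> miss, prune
    N23 x:[24,26] y:[14,16] z:[19,41/2] -> miss, prune
  N22 x:[61/2,75/2] y:[30,46] z:[19,27] -> miss, prune

order=[0, 4, 1, 5, 8, 17, 15, 21, 16, 9, 13, 18, 19, 23, 22]  |boxes|=15  |leaves|=1  hit=P4

== RESULT ==
[0, 4, 1, 5, 8, 17, 15, 21, 16, 9, 13, 18, 19, 23, 22]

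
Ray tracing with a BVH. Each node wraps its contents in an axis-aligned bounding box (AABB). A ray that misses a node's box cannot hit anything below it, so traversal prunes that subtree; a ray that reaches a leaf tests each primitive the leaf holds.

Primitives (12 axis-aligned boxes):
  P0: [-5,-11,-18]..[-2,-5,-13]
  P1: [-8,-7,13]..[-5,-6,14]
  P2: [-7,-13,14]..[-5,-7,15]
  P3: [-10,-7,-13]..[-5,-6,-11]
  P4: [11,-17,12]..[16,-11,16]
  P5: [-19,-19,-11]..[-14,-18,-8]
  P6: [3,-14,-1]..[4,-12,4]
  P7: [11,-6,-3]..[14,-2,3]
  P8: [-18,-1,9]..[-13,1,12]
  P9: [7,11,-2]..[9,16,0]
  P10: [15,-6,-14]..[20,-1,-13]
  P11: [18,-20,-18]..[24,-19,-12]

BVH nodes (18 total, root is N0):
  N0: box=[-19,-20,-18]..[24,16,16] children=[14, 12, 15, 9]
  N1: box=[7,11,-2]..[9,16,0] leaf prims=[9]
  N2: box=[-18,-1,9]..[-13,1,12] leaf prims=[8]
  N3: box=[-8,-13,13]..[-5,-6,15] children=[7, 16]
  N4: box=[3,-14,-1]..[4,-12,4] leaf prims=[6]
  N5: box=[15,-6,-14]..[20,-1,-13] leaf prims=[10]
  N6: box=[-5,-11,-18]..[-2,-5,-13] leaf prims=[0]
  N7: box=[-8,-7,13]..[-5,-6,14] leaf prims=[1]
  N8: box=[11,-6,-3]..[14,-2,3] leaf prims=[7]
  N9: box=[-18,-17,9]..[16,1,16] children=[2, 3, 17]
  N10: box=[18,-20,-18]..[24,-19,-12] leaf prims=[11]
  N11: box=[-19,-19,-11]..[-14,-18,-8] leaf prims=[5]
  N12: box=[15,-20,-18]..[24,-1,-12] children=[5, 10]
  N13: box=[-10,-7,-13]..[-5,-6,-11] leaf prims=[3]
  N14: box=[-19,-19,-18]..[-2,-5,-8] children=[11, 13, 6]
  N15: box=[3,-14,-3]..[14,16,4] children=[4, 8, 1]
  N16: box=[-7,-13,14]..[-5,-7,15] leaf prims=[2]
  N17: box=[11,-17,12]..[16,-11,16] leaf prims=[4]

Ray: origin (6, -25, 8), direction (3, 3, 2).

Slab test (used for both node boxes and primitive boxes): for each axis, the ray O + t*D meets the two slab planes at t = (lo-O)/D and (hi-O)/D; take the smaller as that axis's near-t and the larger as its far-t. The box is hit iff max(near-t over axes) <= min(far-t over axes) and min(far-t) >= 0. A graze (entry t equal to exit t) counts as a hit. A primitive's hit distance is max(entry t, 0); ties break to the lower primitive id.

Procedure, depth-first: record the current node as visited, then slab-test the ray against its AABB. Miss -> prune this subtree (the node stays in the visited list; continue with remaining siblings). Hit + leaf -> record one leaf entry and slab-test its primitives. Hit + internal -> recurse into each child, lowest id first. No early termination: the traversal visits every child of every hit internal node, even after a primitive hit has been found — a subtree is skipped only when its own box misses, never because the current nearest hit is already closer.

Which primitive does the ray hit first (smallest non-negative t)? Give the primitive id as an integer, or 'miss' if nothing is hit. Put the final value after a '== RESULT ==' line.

Traverse from the root:
N0 x:[-25/3,6] y:[5/3,41/3] z:[-13,4] -> hit [5/3,4], descend [9, 12, 14, 15]
  N9 x:[-8,10/3] y:[8/3,26/3] z:[1/2,4] -> hit [8/3,10/3], descend [2, 3, 17]
    N2 x:[-8,-19/3] y:[8,26/3] z:[1/2,2] -> miss, prune
    N3 x:[-14/3,-11/3] y:[4,19/3] z:[5/2,7/2] -> miss, prune
    N17 x:[5/3,10/3] y:[8/3,14/3] z:[2,4] -> hit [8/3,10/3] leaf, test {P4@t=8/3}
  N12 x:[3,6] y:[5/3,8] z:[-13,-10] -> miss, prune
  N14 x:[-25/3,-8/3] y:[2,20/3] z:[-13,-8] -> miss, prune
  N15 x:[-1,8/3] y:[11/3,41/3] z:[-11/2,-2] -> miss, prune

8 AABB tests over nodes [0, 9, 2, 3, 17, 12, 14, 15]; 1 leaf entered; closest P4.

== RESULT ==
4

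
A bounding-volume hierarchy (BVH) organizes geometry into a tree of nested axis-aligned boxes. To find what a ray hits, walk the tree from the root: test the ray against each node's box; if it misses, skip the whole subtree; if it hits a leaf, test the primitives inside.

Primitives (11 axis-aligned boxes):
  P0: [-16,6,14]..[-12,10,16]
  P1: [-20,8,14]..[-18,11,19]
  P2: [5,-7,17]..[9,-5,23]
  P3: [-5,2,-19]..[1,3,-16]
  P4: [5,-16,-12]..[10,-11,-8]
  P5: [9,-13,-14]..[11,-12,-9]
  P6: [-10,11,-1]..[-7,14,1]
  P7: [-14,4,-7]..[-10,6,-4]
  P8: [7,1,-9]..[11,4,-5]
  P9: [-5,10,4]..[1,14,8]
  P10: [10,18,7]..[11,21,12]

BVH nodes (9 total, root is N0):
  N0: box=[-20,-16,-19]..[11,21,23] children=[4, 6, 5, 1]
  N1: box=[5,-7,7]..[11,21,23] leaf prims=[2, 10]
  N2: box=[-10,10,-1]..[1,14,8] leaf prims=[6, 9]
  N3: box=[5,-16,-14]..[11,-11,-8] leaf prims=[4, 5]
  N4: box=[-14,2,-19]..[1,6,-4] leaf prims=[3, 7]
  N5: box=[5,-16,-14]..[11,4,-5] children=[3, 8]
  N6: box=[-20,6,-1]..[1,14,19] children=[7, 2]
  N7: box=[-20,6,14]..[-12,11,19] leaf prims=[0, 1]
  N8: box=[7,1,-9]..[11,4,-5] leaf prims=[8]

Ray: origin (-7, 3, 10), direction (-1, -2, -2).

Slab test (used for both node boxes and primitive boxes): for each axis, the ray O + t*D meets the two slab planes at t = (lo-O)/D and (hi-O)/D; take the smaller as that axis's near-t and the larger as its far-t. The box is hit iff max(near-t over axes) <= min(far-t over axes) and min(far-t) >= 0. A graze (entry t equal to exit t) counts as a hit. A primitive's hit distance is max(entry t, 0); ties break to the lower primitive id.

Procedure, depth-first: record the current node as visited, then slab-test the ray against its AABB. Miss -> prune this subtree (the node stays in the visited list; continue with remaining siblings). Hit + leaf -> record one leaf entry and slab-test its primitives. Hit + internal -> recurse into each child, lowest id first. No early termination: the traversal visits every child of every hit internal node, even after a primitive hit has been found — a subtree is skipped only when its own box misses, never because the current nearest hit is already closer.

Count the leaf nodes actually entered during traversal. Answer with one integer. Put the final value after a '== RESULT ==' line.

Trace the traversal:
N0 x:[-18,13] y:[-9,19/2] z:[-13/2,29/2] -> hit [-13/2,19/2], descend [1, 4, 5, 6]
  N1 x:[-18,-12] y:[-9,5] z:[-13/2,3/2] -> miss, prune
  N4 x:[-8,7] y:[-3/2,1/2] z:[7,29/2] -> miss, prune
  N5 x:[-18,-12] y:[-1/2,19/2] z:[15/2,12] -> miss, prune
  N6 x:[-8,13] y:[-11/2,-3/2] z:[-9/2,11/2] -> miss, prune

Visited [0, 1, 4, 5, 6]. Tests: 5 box, 0 leaf. Nearest: miss.

== RESULT ==
0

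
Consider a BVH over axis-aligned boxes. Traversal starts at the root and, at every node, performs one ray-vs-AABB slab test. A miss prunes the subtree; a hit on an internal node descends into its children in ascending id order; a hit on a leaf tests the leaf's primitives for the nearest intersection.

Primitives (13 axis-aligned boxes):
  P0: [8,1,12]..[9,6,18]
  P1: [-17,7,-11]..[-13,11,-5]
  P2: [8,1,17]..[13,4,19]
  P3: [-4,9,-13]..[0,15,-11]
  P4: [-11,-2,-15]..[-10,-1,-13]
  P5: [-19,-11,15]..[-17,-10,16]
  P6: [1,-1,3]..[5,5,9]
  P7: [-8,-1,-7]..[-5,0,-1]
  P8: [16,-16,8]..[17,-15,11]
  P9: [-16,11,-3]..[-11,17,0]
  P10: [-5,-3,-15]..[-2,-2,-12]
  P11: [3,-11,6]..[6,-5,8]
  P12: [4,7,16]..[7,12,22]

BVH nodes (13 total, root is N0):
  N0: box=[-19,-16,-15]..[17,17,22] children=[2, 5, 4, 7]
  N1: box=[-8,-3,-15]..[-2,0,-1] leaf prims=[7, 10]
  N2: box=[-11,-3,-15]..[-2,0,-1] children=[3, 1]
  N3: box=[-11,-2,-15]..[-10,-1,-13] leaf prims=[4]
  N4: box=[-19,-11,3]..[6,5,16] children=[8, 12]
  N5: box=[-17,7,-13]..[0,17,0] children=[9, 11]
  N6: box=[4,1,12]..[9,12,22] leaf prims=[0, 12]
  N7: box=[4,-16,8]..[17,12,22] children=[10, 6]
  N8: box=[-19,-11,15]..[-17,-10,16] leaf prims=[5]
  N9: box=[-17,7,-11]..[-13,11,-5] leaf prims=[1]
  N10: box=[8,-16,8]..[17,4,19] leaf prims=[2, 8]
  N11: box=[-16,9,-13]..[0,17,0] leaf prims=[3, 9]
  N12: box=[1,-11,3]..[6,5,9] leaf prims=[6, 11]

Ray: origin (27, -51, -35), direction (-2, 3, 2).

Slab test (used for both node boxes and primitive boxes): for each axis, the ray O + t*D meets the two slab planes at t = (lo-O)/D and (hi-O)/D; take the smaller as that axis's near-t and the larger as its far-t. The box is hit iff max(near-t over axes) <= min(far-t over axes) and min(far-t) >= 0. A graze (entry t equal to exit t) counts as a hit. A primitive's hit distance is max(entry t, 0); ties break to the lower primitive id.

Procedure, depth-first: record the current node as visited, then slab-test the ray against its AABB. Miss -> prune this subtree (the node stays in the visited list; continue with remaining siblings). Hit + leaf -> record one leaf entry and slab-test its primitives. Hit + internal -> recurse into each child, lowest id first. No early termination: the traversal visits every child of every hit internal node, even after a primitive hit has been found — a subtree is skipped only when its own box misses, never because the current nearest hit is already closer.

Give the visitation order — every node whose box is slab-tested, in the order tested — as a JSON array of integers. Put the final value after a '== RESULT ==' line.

Walk:
N0 x:[5,23] y:[35/3,68/3] z:[10,57/2] -> hit [35/3,68/3], descend [2, 4, 5, 7]
  N2 x:[29/2,19] y:[16,17] z:[10,17] -> hit [16,17], descend [1, 3]
    N1 x:[29/2,35/2] y:[16,17] z:[10,17] -> hit [16,17] leaf, test {P7@t=50/3, P10(miss)}
    N3 x:[37/2,19] y:[49/3,50/3] z:[10,11] -> miss, prune
  N4 x:[21/2,23] y:[40/3,56/3] z:[19,51/2] -> miss, prune
  N5 x:[27/2,22] y:[58/3,68/3] z:[11,35/2] -> miss, prune
  N7 x:[5,23/2] y:[35/3,21] z:[43/2,57/2] -> miss, prune

Summary -> nodes [0, 2, 1, 3, 4, 5, 7]; box-tests=7; leaf-entries=1; first=P7

== RESULT ==
[0, 2, 1, 3, 4, 5, 7]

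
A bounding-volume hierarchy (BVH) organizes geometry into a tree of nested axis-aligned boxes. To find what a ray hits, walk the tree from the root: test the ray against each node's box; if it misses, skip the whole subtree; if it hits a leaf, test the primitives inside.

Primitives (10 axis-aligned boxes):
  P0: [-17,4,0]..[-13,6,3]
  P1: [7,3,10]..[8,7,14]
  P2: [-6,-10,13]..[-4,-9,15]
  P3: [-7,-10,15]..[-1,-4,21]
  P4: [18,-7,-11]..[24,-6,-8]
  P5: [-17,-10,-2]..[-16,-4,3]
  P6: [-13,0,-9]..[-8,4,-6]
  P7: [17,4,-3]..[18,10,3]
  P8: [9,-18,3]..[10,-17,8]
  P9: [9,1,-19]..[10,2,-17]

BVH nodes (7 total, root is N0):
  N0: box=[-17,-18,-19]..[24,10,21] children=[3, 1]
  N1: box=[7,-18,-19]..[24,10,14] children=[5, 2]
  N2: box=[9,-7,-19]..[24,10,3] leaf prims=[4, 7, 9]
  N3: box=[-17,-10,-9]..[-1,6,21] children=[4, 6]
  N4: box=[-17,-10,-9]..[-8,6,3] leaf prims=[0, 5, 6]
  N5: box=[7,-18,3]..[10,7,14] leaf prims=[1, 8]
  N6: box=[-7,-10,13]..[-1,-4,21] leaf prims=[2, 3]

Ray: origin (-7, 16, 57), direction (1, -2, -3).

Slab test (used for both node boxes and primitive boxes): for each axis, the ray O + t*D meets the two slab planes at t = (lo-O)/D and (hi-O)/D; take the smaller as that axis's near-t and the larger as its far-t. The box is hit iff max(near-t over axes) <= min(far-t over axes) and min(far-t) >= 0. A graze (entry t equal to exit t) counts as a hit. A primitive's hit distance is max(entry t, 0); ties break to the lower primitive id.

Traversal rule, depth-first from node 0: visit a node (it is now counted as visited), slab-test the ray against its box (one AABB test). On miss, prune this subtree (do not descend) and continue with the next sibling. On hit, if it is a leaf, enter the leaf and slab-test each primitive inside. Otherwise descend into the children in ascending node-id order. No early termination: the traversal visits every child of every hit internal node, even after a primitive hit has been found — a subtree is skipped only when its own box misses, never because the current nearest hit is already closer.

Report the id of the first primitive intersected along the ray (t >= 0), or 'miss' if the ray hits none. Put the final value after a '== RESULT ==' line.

Walk:
N0 x:[-10,31] y:[3,17] z:[12,76/3] -> hit [12,17], descend [1, 3]
  N1 x:[14,31] y:[3,17] z:[43/3,76/3] -> hit [43/3,17], descend [2, 5]
    N2 x:[16,31] y:[3,23/2] z:[18,76/3] -> miss, prune
    N5 x:[14,17] y:[9/2,17] z:[43/3,18] -> hit [43/3,17] leaf, test {P1(miss), P8@t=33/2}
  N3 x:[-10,6] y:[5,13] z:[12,22] -> miss, prune

Summary -> nodes [0, 1, 2, 5, 3]; box-tests=5; leaf-entries=1; first=P8

== RESULT ==
8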